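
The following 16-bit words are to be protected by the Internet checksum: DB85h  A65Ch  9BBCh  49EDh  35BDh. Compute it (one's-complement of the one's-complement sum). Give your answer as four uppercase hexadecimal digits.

One's-complement addition (fold any carry out of bit 15 back into bit 0):
  0xDB85 + 0xA65C = 0x181E1 → wrap carry → 0x81E2
  0x81E2 + 0x9BBC = 0x11D9E → wrap carry → 0x1D9F
  0x1D9F + 0x49ED = 0x0678C
  0x678C + 0x35BD = 0x09D49
One's-complement sum = 0x9D49.
Checksum = ~0x9D49 & 0xFFFF = 0x62B6.

62B6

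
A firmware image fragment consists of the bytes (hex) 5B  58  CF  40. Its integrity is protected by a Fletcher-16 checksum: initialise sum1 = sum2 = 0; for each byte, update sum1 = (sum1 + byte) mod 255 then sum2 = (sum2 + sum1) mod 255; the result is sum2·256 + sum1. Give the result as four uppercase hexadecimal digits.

56C3

Running sums (mod 255):
  after byte 0 (5B): sum1=91, sum2=91
  after byte 1 (58): sum1=179, sum2=15
  after byte 2 (CF): sum1=131, sum2=146
  after byte 3 (40): sum1=195, sum2=86
Checksum = sum2·256 + sum1 = 86·256 + 195 = 22211 = 0x56C3.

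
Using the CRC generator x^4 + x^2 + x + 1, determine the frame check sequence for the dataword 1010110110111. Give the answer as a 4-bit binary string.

Append 4 zeros: 10101101101110000. Divide by 10111 (XOR where the leading bit is 1):
  pos 0: 10101 XOR 10111 = 00010
  pos 3: 10101 XOR 10111 = 00010
  pos 6: 10101 XOR 10111 = 00010
  pos 9: 10110 XOR 10111 = 00001
Remainder (last 4 bits) = 1000. This is the CRC / FCS.

1000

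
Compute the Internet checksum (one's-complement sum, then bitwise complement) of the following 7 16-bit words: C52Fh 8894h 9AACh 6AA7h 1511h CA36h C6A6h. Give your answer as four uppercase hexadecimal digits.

06F9

One's-complement addition (fold any carry out of bit 15 back into bit 0):
  0xC52F + 0x8894 = 0x14DC3 → wrap carry → 0x4DC4
  0x4DC4 + 0x9AAC = 0x0E870
  0xE870 + 0x6AA7 = 0x15317 → wrap carry → 0x5318
  0x5318 + 0x1511 = 0x06829
  0x6829 + 0xCA36 = 0x1325F → wrap carry → 0x3260
  0x3260 + 0xC6A6 = 0x0F906
One's-complement sum = 0xF906.
Checksum = ~0xF906 & 0xFFFF = 0x06F9.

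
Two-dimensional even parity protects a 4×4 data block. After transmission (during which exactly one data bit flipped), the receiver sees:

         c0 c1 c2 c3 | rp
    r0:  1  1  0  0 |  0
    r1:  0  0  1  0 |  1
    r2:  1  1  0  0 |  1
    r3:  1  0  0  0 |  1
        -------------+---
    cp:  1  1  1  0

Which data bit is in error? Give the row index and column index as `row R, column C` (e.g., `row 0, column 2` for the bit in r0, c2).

Recompute each row's even parity and compare to rp:
  r0: data parity 0, sent rp 0 → ok
  r1: data parity 1, sent rp 1 → ok
  r2: data parity 0, sent rp 1 → mismatch
  r3: data parity 1, sent rp 1 → ok
Recompute each column's even parity and compare to cp:
  c0: data parity 1, sent cp 1 → ok
  c1: data parity 0, sent cp 1 → mismatch
  c2: data parity 1, sent cp 1 → ok
  c3: data parity 0, sent cp 0 → ok
Exactly one row (r2) and one column (c1) fail → the flipped bit is at their intersection.

row 2, column 1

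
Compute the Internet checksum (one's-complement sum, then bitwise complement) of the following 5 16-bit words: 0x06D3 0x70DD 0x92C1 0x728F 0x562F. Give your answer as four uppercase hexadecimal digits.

2CCF

One's-complement addition (fold any carry out of bit 15 back into bit 0):
  0x06D3 + 0x70DD = 0x077B0
  0x77B0 + 0x92C1 = 0x10A71 → wrap carry → 0x0A72
  0x0A72 + 0x728F = 0x07D01
  0x7D01 + 0x562F = 0x0D330
One's-complement sum = 0xD330.
Checksum = ~0xD330 & 0xFFFF = 0x2CCF.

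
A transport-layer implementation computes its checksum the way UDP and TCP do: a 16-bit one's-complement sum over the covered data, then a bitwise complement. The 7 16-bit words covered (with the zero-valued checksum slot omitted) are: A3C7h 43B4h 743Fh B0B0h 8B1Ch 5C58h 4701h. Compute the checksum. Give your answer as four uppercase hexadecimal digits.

C51D

One's-complement addition (fold any carry out of bit 15 back into bit 0):
  0xA3C7 + 0x43B4 = 0x0E77B
  0xE77B + 0x743F = 0x15BBA → wrap carry → 0x5BBB
  0x5BBB + 0xB0B0 = 0x10C6B → wrap carry → 0x0C6C
  0x0C6C + 0x8B1C = 0x09788
  0x9788 + 0x5C58 = 0x0F3E0
  0xF3E0 + 0x4701 = 0x13AE1 → wrap carry → 0x3AE2
One's-complement sum = 0x3AE2.
Checksum = ~0x3AE2 & 0xFFFF = 0xC51D.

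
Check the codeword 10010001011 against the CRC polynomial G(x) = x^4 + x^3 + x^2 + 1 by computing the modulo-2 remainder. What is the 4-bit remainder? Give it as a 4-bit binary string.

Modulo-2 division of 10010001011 by 11101:
  pos 0: 10010 XOR 11101 = 01111
  pos 1: 11110 XOR 11101 = 00011
  pos 4: 11010 XOR 11101 = 00111
  pos 6: 11111 XOR 11101 = 00010
Remainder = 0010 (nonzero — an error is detected).

0010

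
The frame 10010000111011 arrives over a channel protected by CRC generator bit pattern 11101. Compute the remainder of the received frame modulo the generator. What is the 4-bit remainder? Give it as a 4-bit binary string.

0111

Modulo-2 division of 10010000111011 by 11101:
  pos 0: 10010 XOR 11101 = 01111
  pos 1: 11110 XOR 11101 = 00011
  pos 4: 11001 XOR 11101 = 00100
  pos 6: 10011 XOR 11101 = 01110
  pos 7: 11100 XOR 11101 = 00001
Remainder = 0111 (nonzero — an error is detected).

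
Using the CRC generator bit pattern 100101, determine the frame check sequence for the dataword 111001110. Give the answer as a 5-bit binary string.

Append 5 zeros: 11100111000000. Divide by 100101 (XOR where the leading bit is 1):
  pos 0: 111001 XOR 100101 = 011100
  pos 1: 111001 XOR 100101 = 011100
  pos 2: 111001 XOR 100101 = 011100
  pos 3: 111000 XOR 100101 = 011101
  pos 4: 111010 XOR 100101 = 011111
  pos 5: 111110 XOR 100101 = 011011
  pos 6: 110110 XOR 100101 = 010011
  pos 7: 100110 XOR 100101 = 000011
Remainder (last 5 bits) = 00110. This is the CRC / FCS.

00110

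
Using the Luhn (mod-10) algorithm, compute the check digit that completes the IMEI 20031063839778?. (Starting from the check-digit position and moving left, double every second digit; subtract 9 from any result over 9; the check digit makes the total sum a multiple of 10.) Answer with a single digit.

Partial digits right→left: 8 7 7 9 3 8 3 6 0 1 3 0 0 2
Double every second digit counting from the check-digit position (so the 1st, 3rd, 5th, ... of the partial from the right).
  doubled (with −9 where >9): 7 5 6 6 0 6 0 → sum 30
  kept as-is: 7 9 8 6 1 0 2 → sum 33
Total = 30 + 33 = 63.
Check digit = (10 − (63 mod 10)) mod 10 = 7.

7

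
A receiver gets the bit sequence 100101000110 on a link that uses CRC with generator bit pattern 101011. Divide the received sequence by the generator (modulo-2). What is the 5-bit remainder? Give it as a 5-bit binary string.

Modulo-2 division of 100101000110 by 101011:
  pos 0: 100101 XOR 101011 = 001110
  pos 2: 111000 XOR 101011 = 010011
  pos 3: 100110 XOR 101011 = 001101
  pos 5: 110111 XOR 101011 = 011100
  pos 6: 111000 XOR 101011 = 010011
Remainder = 10011 (nonzero — an error is detected).

10011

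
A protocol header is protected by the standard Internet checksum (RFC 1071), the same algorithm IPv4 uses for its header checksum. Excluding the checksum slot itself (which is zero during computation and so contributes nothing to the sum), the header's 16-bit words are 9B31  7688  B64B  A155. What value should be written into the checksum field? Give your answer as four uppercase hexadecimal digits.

96A4

One's-complement addition (fold any carry out of bit 15 back into bit 0):
  0x9B31 + 0x7688 = 0x111B9 → wrap carry → 0x11BA
  0x11BA + 0xB64B = 0x0C805
  0xC805 + 0xA155 = 0x1695A → wrap carry → 0x695B
One's-complement sum = 0x695B.
Checksum = ~0x695B & 0xFFFF = 0x96A4.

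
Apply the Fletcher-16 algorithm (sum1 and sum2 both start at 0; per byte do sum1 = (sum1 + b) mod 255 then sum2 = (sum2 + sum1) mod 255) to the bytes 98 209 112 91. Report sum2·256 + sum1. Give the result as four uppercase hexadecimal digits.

3B00

Running sums (mod 255):
  after byte 0 (98): sum1=98, sum2=98
  after byte 1 (209): sum1=52, sum2=150
  after byte 2 (112): sum1=164, sum2=59
  after byte 3 (91): sum1=0, sum2=59
Checksum = sum2·256 + sum1 = 59·256 + 0 = 15104 = 0x3B00.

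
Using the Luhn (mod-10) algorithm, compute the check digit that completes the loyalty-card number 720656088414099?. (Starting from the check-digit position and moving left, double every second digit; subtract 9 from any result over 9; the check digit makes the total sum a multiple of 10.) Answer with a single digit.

Partial digits right→left: 9 9 0 4 1 4 8 8 0 6 5 6 0 2 7
Double every second digit counting from the check-digit position (so the 1st, 3rd, 5th, ... of the partial from the right).
  doubled (with −9 where >9): 9 0 2 7 0 1 0 5 → sum 24
  kept as-is: 9 4 4 8 6 6 2 → sum 39
Total = 24 + 39 = 63.
Check digit = (10 − (63 mod 10)) mod 10 = 7.

7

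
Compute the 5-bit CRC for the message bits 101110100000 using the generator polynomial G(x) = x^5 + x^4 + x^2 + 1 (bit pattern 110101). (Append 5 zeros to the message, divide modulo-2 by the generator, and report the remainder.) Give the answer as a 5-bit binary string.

01110

Append 5 zeros: 10111010000000000. Divide by 110101 (XOR where the leading bit is 1):
  pos 0: 101110 XOR 110101 = 011011
  pos 1: 110111 XOR 110101 = 000010
  pos 5: 100000 XOR 110101 = 010101
  pos 6: 101010 XOR 110101 = 011111
  pos 7: 111110 XOR 110101 = 001011
  pos 9: 101100 XOR 110101 = 011001
  pos 10: 110010 XOR 110101 = 000111
Remainder (last 5 bits) = 01110. This is the CRC / FCS.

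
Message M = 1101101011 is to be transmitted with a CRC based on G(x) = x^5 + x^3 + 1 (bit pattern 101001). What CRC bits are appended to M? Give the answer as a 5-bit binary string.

01011

Append 5 zeros: 110110101100000. Divide by 101001 (XOR where the leading bit is 1):
  pos 0: 110110 XOR 101001 = 011111
  pos 1: 111111 XOR 101001 = 010110
  pos 2: 101100 XOR 101001 = 000101
  pos 5: 101110 XOR 101001 = 000111
  pos 8: 111000 XOR 101001 = 010001
  pos 9: 100010 XOR 101001 = 001011
Remainder (last 5 bits) = 01011. This is the CRC / FCS.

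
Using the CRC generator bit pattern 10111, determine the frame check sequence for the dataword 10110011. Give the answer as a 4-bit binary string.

Append 4 zeros: 101100110000. Divide by 10111 (XOR where the leading bit is 1):
  pos 0: 10110 XOR 10111 = 00001
  pos 4: 10110 XOR 10111 = 00001
Remainder (last 4 bits) = 1000. This is the CRC / FCS.

1000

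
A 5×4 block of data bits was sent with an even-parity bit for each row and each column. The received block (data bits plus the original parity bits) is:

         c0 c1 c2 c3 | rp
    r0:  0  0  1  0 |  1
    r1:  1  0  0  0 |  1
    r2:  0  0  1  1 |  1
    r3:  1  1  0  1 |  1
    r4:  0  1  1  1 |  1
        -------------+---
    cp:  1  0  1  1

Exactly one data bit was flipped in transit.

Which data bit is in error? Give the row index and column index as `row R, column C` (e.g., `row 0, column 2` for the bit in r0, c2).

row 2, column 0

Recompute each row's even parity and compare to rp:
  r0: data parity 1, sent rp 1 → ok
  r1: data parity 1, sent rp 1 → ok
  r2: data parity 0, sent rp 1 → mismatch
  r3: data parity 1, sent rp 1 → ok
  r4: data parity 1, sent rp 1 → ok
Recompute each column's even parity and compare to cp:
  c0: data parity 0, sent cp 1 → mismatch
  c1: data parity 0, sent cp 0 → ok
  c2: data parity 1, sent cp 1 → ok
  c3: data parity 1, sent cp 1 → ok
Exactly one row (r2) and one column (c0) fail → the flipped bit is at their intersection.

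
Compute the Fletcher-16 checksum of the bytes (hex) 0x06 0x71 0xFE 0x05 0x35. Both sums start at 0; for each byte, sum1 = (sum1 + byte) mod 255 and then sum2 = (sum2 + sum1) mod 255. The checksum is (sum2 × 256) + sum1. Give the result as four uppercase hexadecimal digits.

Running sums (mod 255):
  after byte 0 (0x06): sum1=6, sum2=6
  after byte 1 (0x71): sum1=119, sum2=125
  after byte 2 (0xFE): sum1=118, sum2=243
  after byte 3 (0x05): sum1=123, sum2=111
  after byte 4 (0x35): sum1=176, sum2=32
Checksum = sum2·256 + sum1 = 32·256 + 176 = 8368 = 0x20B0.

20B0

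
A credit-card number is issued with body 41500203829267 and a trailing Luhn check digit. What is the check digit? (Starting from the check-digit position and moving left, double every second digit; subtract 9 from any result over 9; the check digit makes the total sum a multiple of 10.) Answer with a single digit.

Partial digits right→left: 7 6 2 9 2 8 3 0 2 0 0 5 1 4
Double every second digit counting from the check-digit position (so the 1st, 3rd, 5th, ... of the partial from the right).
  doubled (with −9 where >9): 5 4 4 6 4 0 2 → sum 25
  kept as-is: 6 9 8 0 0 5 4 → sum 32
Total = 25 + 32 = 57.
Check digit = (10 − (57 mod 10)) mod 10 = 3.

3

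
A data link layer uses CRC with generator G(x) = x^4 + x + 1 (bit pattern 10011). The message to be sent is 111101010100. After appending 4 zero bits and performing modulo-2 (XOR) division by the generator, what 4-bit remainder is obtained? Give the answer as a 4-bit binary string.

Append 4 zeros: 1111010101000000. Divide by 10011 (XOR where the leading bit is 1):
  pos 0: 11110 XOR 10011 = 01101
  pos 1: 11011 XOR 10011 = 01000
  pos 2: 10000 XOR 10011 = 00011
  pos 5: 11101 XOR 10011 = 01110
  pos 6: 11100 XOR 10011 = 01111
  pos 7: 11110 XOR 10011 = 01101
  pos 8: 11010 XOR 10011 = 01001
  pos 9: 10010 XOR 10011 = 00001
Remainder (last 4 bits) = 0100. This is the CRC / FCS.

0100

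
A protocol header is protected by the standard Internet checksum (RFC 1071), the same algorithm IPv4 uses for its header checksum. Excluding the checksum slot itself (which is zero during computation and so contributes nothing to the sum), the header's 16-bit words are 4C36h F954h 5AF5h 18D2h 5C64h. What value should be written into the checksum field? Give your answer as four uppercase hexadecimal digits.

EA48

One's-complement addition (fold any carry out of bit 15 back into bit 0):
  0x4C36 + 0xF954 = 0x1458A → wrap carry → 0x458B
  0x458B + 0x5AF5 = 0x0A080
  0xA080 + 0x18D2 = 0x0B952
  0xB952 + 0x5C64 = 0x115B6 → wrap carry → 0x15B7
One's-complement sum = 0x15B7.
Checksum = ~0x15B7 & 0xFFFF = 0xEA48.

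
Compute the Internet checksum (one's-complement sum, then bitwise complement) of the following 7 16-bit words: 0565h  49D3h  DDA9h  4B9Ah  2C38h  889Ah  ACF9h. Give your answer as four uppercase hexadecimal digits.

One's-complement addition (fold any carry out of bit 15 back into bit 0):
  0x0565 + 0x49D3 = 0x04F38
  0x4F38 + 0xDDA9 = 0x12CE1 → wrap carry → 0x2CE2
  0x2CE2 + 0x4B9A = 0x0787C
  0x787C + 0x2C38 = 0x0A4B4
  0xA4B4 + 0x889A = 0x12D4E → wrap carry → 0x2D4F
  0x2D4F + 0xACF9 = 0x0DA48
One's-complement sum = 0xDA48.
Checksum = ~0xDA48 & 0xFFFF = 0x25B7.

25B7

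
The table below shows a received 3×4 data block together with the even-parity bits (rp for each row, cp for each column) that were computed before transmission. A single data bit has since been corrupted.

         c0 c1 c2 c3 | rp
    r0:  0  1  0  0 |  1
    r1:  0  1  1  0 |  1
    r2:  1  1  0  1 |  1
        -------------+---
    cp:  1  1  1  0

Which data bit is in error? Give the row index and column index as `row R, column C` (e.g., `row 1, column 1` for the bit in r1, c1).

row 1, column 3

Recompute each row's even parity and compare to rp:
  r0: data parity 1, sent rp 1 → ok
  r1: data parity 0, sent rp 1 → mismatch
  r2: data parity 1, sent rp 1 → ok
Recompute each column's even parity and compare to cp:
  c0: data parity 1, sent cp 1 → ok
  c1: data parity 1, sent cp 1 → ok
  c2: data parity 1, sent cp 1 → ok
  c3: data parity 1, sent cp 0 → mismatch
Exactly one row (r1) and one column (c3) fail → the flipped bit is at their intersection.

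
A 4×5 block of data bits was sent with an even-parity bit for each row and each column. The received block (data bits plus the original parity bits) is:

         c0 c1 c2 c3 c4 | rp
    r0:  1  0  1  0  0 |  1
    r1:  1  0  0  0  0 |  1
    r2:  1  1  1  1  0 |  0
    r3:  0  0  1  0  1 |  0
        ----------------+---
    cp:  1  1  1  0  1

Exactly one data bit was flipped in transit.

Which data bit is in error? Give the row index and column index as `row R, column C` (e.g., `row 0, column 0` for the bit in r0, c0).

Recompute each row's even parity and compare to rp:
  r0: data parity 0, sent rp 1 → mismatch
  r1: data parity 1, sent rp 1 → ok
  r2: data parity 0, sent rp 0 → ok
  r3: data parity 0, sent rp 0 → ok
Recompute each column's even parity and compare to cp:
  c0: data parity 1, sent cp 1 → ok
  c1: data parity 1, sent cp 1 → ok
  c2: data parity 1, sent cp 1 → ok
  c3: data parity 1, sent cp 0 → mismatch
  c4: data parity 1, sent cp 1 → ok
Exactly one row (r0) and one column (c3) fail → the flipped bit is at their intersection.

row 0, column 3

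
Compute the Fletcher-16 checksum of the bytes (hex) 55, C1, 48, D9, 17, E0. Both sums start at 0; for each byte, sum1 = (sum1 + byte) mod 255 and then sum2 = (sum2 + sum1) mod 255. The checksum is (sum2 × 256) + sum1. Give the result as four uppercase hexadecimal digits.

Running sums (mod 255):
  after byte 0 (55): sum1=85, sum2=85
  after byte 1 (C1): sum1=23, sum2=108
  after byte 2 (48): sum1=95, sum2=203
  after byte 3 (D9): sum1=57, sum2=5
  after byte 4 (17): sum1=80, sum2=85
  after byte 5 (E0): sum1=49, sum2=134
Checksum = sum2·256 + sum1 = 134·256 + 49 = 34353 = 0x8631.

8631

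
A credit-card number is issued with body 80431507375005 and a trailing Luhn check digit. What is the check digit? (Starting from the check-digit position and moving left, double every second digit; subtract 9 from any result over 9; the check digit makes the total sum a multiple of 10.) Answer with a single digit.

Partial digits right→left: 5 0 0 5 7 3 7 0 5 1 3 4 0 8
Double every second digit counting from the check-digit position (so the 1st, 3rd, 5th, ... of the partial from the right).
  doubled (with −9 where >9): 1 0 5 5 1 6 0 → sum 18
  kept as-is: 0 5 3 0 1 4 8 → sum 21
Total = 18 + 21 = 39.
Check digit = (10 − (39 mod 10)) mod 10 = 1.

1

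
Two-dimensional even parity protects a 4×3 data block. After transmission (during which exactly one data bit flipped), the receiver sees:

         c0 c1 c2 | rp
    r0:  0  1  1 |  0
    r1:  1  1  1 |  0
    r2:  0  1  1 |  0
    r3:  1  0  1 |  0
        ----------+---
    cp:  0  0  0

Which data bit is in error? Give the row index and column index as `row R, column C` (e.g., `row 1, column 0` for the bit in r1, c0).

Recompute each row's even parity and compare to rp:
  r0: data parity 0, sent rp 0 → ok
  r1: data parity 1, sent rp 0 → mismatch
  r2: data parity 0, sent rp 0 → ok
  r3: data parity 0, sent rp 0 → ok
Recompute each column's even parity and compare to cp:
  c0: data parity 0, sent cp 0 → ok
  c1: data parity 1, sent cp 0 → mismatch
  c2: data parity 0, sent cp 0 → ok
Exactly one row (r1) and one column (c1) fail → the flipped bit is at their intersection.

row 1, column 1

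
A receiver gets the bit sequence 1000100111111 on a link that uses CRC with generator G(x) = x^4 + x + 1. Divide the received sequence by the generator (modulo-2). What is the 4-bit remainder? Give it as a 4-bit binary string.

Modulo-2 division of 1000100111111 by 10011:
  pos 0: 10001 XOR 10011 = 00010
  pos 3: 10001 XOR 10011 = 00010
  pos 6: 10111 XOR 10011 = 00100
  pos 8: 10011 XOR 10011 = 00000
Remainder = 0000 (zero — the frame passes the CRC check).

0000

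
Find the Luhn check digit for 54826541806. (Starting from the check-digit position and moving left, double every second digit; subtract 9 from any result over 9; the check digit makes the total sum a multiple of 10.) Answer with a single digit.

Partial digits right→left: 6 0 8 1 4 5 6 2 8 4 5
Double every second digit counting from the check-digit position (so the 1st, 3rd, 5th, ... of the partial from the right).
  doubled (with −9 where >9): 3 7 8 3 7 1 → sum 29
  kept as-is: 0 1 5 2 4 → sum 12
Total = 29 + 12 = 41.
Check digit = (10 − (41 mod 10)) mod 10 = 9.

9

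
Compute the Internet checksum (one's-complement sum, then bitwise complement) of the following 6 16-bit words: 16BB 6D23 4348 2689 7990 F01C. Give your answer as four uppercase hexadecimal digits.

One's-complement addition (fold any carry out of bit 15 back into bit 0):
  0x16BB + 0x6D23 = 0x083DE
  0x83DE + 0x4348 = 0x0C726
  0xC726 + 0x2689 = 0x0EDAF
  0xEDAF + 0x7990 = 0x1673F → wrap carry → 0x6740
  0x6740 + 0xF01C = 0x1575C → wrap carry → 0x575D
One's-complement sum = 0x575D.
Checksum = ~0x575D & 0xFFFF = 0xA8A2.

A8A2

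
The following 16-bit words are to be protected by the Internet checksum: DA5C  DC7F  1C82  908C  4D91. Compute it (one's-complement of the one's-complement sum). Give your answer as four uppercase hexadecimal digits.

One's-complement addition (fold any carry out of bit 15 back into bit 0):
  0xDA5C + 0xDC7F = 0x1B6DB → wrap carry → 0xB6DC
  0xB6DC + 0x1C82 = 0x0D35E
  0xD35E + 0x908C = 0x163EA → wrap carry → 0x63EB
  0x63EB + 0x4D91 = 0x0B17C
One's-complement sum = 0xB17C.
Checksum = ~0xB17C & 0xFFFF = 0x4E83.

4E83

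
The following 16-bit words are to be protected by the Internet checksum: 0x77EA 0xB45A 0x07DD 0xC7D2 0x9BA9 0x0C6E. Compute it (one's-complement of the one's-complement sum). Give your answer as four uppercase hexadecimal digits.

5BF3

One's-complement addition (fold any carry out of bit 15 back into bit 0):
  0x77EA + 0xB45A = 0x12C44 → wrap carry → 0x2C45
  0x2C45 + 0x07DD = 0x03422
  0x3422 + 0xC7D2 = 0x0FBF4
  0xFBF4 + 0x9BA9 = 0x1979D → wrap carry → 0x979E
  0x979E + 0x0C6E = 0x0A40C
One's-complement sum = 0xA40C.
Checksum = ~0xA40C & 0xFFFF = 0x5BF3.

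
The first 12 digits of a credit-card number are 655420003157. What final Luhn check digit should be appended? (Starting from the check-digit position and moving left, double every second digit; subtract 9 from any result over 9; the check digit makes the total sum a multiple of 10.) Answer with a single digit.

3

Partial digits right→left: 7 5 1 3 0 0 0 2 4 5 5 6
Double every second digit counting from the check-digit position (so the 1st, 3rd, 5th, ... of the partial from the right).
  doubled (with −9 where >9): 5 2 0 0 8 1 → sum 16
  kept as-is: 5 3 0 2 5 6 → sum 21
Total = 16 + 21 = 37.
Check digit = (10 − (37 mod 10)) mod 10 = 3.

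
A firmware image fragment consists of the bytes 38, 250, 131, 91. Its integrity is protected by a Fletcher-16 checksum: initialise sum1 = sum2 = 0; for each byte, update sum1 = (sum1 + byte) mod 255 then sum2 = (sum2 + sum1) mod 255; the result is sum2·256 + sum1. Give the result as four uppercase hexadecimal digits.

EB00

Running sums (mod 255):
  after byte 0 (38): sum1=38, sum2=38
  after byte 1 (250): sum1=33, sum2=71
  after byte 2 (131): sum1=164, sum2=235
  after byte 3 (91): sum1=0, sum2=235
Checksum = sum2·256 + sum1 = 235·256 + 0 = 60160 = 0xEB00.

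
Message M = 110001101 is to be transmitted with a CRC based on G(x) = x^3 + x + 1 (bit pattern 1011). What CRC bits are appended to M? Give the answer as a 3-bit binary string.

100

Append 3 zeros: 110001101000. Divide by 1011 (XOR where the leading bit is 1):
  pos 0: 1100 XOR 1011 = 0111
  pos 1: 1110 XOR 1011 = 0101
  pos 2: 1011 XOR 1011 = 0000
  pos 6: 1010 XOR 1011 = 0001
Remainder (last 3 bits) = 100. This is the CRC / FCS.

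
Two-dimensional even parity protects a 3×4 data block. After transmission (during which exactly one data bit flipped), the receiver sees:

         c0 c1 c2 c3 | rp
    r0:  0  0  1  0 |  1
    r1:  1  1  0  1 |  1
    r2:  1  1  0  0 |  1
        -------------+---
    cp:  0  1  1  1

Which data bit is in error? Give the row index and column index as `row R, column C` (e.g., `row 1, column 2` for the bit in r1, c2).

Recompute each row's even parity and compare to rp:
  r0: data parity 1, sent rp 1 → ok
  r1: data parity 1, sent rp 1 → ok
  r2: data parity 0, sent rp 1 → mismatch
Recompute each column's even parity and compare to cp:
  c0: data parity 0, sent cp 0 → ok
  c1: data parity 0, sent cp 1 → mismatch
  c2: data parity 1, sent cp 1 → ok
  c3: data parity 1, sent cp 1 → ok
Exactly one row (r2) and one column (c1) fail → the flipped bit is at their intersection.

row 2, column 1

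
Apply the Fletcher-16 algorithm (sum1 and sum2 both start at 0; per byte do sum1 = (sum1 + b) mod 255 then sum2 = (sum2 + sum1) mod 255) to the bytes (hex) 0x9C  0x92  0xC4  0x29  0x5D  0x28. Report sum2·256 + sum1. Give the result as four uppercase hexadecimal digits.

F9A2

Running sums (mod 255):
  after byte 0 (0x9C): sum1=156, sum2=156
  after byte 1 (0x92): sum1=47, sum2=203
  after byte 2 (0xC4): sum1=243, sum2=191
  after byte 3 (0x29): sum1=29, sum2=220
  after byte 4 (0x5D): sum1=122, sum2=87
  after byte 5 (0x28): sum1=162, sum2=249
Checksum = sum2·256 + sum1 = 249·256 + 162 = 63906 = 0xF9A2.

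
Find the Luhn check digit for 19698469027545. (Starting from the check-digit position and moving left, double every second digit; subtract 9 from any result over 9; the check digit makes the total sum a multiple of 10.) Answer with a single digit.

7

Partial digits right→left: 5 4 5 7 2 0 9 6 4 8 9 6 9 1
Double every second digit counting from the check-digit position (so the 1st, 3rd, 5th, ... of the partial from the right).
  doubled (with −9 where >9): 1 1 4 9 8 9 9 → sum 41
  kept as-is: 4 7 0 6 8 6 1 → sum 32
Total = 41 + 32 = 73.
Check digit = (10 − (73 mod 10)) mod 10 = 7.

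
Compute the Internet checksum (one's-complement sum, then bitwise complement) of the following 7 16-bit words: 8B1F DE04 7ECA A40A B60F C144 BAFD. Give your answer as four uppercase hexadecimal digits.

41B4

One's-complement addition (fold any carry out of bit 15 back into bit 0):
  0x8B1F + 0xDE04 = 0x16923 → wrap carry → 0x6924
  0x6924 + 0x7ECA = 0x0E7EE
  0xE7EE + 0xA40A = 0x18BF8 → wrap carry → 0x8BF9
  0x8BF9 + 0xB60F = 0x14208 → wrap carry → 0x4209
  0x4209 + 0xC144 = 0x1034D → wrap carry → 0x034E
  0x034E + 0xBAFD = 0x0BE4B
One's-complement sum = 0xBE4B.
Checksum = ~0xBE4B & 0xFFFF = 0x41B4.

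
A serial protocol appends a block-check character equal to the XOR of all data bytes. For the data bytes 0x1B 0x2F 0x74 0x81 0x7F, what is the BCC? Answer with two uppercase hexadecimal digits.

BE

XOR the bytes together:
  start with 0x1B
  0x1B ⊕ 0x2F = 0x34
  0x34 ⊕ 0x74 = 0x40
  0x40 ⊕ 0x81 = 0xC1
  0xC1 ⊕ 0x7F = 0xBE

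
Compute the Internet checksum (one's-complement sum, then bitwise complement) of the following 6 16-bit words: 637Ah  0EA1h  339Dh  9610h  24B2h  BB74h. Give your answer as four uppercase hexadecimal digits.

E40F

One's-complement addition (fold any carry out of bit 15 back into bit 0):
  0x637A + 0x0EA1 = 0x0721B
  0x721B + 0x339D = 0x0A5B8
  0xA5B8 + 0x9610 = 0x13BC8 → wrap carry → 0x3BC9
  0x3BC9 + 0x24B2 = 0x0607B
  0x607B + 0xBB74 = 0x11BEF → wrap carry → 0x1BF0
One's-complement sum = 0x1BF0.
Checksum = ~0x1BF0 & 0xFFFF = 0xE40F.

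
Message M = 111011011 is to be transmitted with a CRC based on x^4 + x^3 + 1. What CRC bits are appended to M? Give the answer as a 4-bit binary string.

1111

Append 4 zeros: 1110110110000. Divide by 11001 (XOR where the leading bit is 1):
  pos 0: 11101 XOR 11001 = 00100
  pos 2: 10010 XOR 11001 = 01011
  pos 3: 10111 XOR 11001 = 01110
  pos 4: 11101 XOR 11001 = 00100
  pos 6: 10000 XOR 11001 = 01001
  pos 7: 10010 XOR 11001 = 01011
  pos 8: 10110 XOR 11001 = 01111
Remainder (last 4 bits) = 1111. This is the CRC / FCS.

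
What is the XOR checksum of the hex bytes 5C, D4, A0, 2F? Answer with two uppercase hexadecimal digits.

07

XOR the bytes together:
  start with 0x5C
  0x5C ⊕ 0xD4 = 0x88
  0x88 ⊕ 0xA0 = 0x28
  0x28 ⊕ 0x2F = 0x07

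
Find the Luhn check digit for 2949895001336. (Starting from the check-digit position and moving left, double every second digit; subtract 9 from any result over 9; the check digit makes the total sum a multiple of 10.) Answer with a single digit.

0

Partial digits right→left: 6 3 3 1 0 0 5 9 8 9 4 9 2
Double every second digit counting from the check-digit position (so the 1st, 3rd, 5th, ... of the partial from the right).
  doubled (with −9 where >9): 3 6 0 1 7 8 4 → sum 29
  kept as-is: 3 1 0 9 9 9 → sum 31
Total = 29 + 31 = 60.
Check digit = (10 − (60 mod 10)) mod 10 = 0.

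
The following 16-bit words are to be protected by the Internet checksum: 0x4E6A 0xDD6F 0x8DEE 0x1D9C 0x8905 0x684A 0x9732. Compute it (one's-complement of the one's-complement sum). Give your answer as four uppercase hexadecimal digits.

A018

One's-complement addition (fold any carry out of bit 15 back into bit 0):
  0x4E6A + 0xDD6F = 0x12BD9 → wrap carry → 0x2BDA
  0x2BDA + 0x8DEE = 0x0B9C8
  0xB9C8 + 0x1D9C = 0x0D764
  0xD764 + 0x8905 = 0x16069 → wrap carry → 0x606A
  0x606A + 0x684A = 0x0C8B4
  0xC8B4 + 0x9732 = 0x15FE6 → wrap carry → 0x5FE7
One's-complement sum = 0x5FE7.
Checksum = ~0x5FE7 & 0xFFFF = 0xA018.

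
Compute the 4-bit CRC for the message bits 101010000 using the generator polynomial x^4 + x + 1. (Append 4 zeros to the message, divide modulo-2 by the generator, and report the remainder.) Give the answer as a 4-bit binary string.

Append 4 zeros: 1010100000000. Divide by 10011 (XOR where the leading bit is 1):
  pos 0: 10101 XOR 10011 = 00110
  pos 2: 11000 XOR 10011 = 01011
  pos 3: 10110 XOR 10011 = 00101
  pos 5: 10100 XOR 10011 = 00111
  pos 7: 11100 XOR 10011 = 01111
  pos 8: 11110 XOR 10011 = 01101
Remainder (last 4 bits) = 1101. This is the CRC / FCS.

1101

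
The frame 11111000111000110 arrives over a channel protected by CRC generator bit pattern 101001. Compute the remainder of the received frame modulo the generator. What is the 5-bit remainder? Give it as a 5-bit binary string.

Modulo-2 division of 11111000111000110 by 101001:
  pos 0: 111110 XOR 101001 = 010111
  pos 1: 101110 XOR 101001 = 000111
  pos 4: 111011 XOR 101001 = 010010
  pos 5: 100101 XOR 101001 = 001100
  pos 7: 110000 XOR 101001 = 011001
  pos 8: 110010 XOR 101001 = 011011
  pos 9: 110111 XOR 101001 = 011110
  pos 10: 111101 XOR 101001 = 010100
  pos 11: 101000 XOR 101001 = 000001
Remainder = 00001 (nonzero — an error is detected).

00001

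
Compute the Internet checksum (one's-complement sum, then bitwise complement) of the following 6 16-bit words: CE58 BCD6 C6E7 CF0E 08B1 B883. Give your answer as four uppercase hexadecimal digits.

One's-complement addition (fold any carry out of bit 15 back into bit 0):
  0xCE58 + 0xBCD6 = 0x18B2E → wrap carry → 0x8B2F
  0x8B2F + 0xC6E7 = 0x15216 → wrap carry → 0x5217
  0x5217 + 0xCF0E = 0x12125 → wrap carry → 0x2126
  0x2126 + 0x08B1 = 0x029D7
  0x29D7 + 0xB883 = 0x0E25A
One's-complement sum = 0xE25A.
Checksum = ~0xE25A & 0xFFFF = 0x1DA5.

1DA5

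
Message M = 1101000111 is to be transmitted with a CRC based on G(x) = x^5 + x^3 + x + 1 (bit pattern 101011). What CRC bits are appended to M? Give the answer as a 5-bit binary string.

Append 5 zeros: 110100011100000. Divide by 101011 (XOR where the leading bit is 1):
  pos 0: 110100 XOR 101011 = 011111
  pos 1: 111110 XOR 101011 = 010101
  pos 2: 101011 XOR 101011 = 000000
  pos 8: 110000 XOR 101011 = 011011
  pos 9: 110110 XOR 101011 = 011101
Remainder (last 5 bits) = 11101. This is the CRC / FCS.

11101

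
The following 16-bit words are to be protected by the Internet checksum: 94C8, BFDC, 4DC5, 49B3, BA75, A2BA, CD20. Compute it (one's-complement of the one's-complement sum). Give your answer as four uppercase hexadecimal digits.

One's-complement addition (fold any carry out of bit 15 back into bit 0):
  0x94C8 + 0xBFDC = 0x154A4 → wrap carry → 0x54A5
  0x54A5 + 0x4DC5 = 0x0A26A
  0xA26A + 0x49B3 = 0x0EC1D
  0xEC1D + 0xBA75 = 0x1A692 → wrap carry → 0xA693
  0xA693 + 0xA2BA = 0x1494D → wrap carry → 0x494E
  0x494E + 0xCD20 = 0x1166E → wrap carry → 0x166F
One's-complement sum = 0x166F.
Checksum = ~0x166F & 0xFFFF = 0xE990.

E990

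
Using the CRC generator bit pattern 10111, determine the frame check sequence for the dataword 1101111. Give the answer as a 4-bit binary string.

Append 4 zeros: 11011110000. Divide by 10111 (XOR where the leading bit is 1):
  pos 0: 11011 XOR 10111 = 01100
  pos 1: 11001 XOR 10111 = 01110
  pos 2: 11101 XOR 10111 = 01010
  pos 3: 10100 XOR 10111 = 00011
  pos 6: 11000 XOR 10111 = 01111
Remainder (last 4 bits) = 1111. This is the CRC / FCS.

1111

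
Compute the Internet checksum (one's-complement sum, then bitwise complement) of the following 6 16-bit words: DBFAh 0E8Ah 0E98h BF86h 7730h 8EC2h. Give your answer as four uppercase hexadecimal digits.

One's-complement addition (fold any carry out of bit 15 back into bit 0):
  0xDBFA + 0x0E8A = 0x0EA84
  0xEA84 + 0x0E98 = 0x0F91C
  0xF91C + 0xBF86 = 0x1B8A2 → wrap carry → 0xB8A3
  0xB8A3 + 0x7730 = 0x12FD3 → wrap carry → 0x2FD4
  0x2FD4 + 0x8EC2 = 0x0BE96
One's-complement sum = 0xBE96.
Checksum = ~0xBE96 & 0xFFFF = 0x4169.

4169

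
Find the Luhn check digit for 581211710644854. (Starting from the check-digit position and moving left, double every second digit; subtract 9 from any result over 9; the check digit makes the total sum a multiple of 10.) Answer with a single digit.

0

Partial digits right→left: 4 5 8 4 4 6 0 1 7 1 1 2 1 8 5
Double every second digit counting from the check-digit position (so the 1st, 3rd, 5th, ... of the partial from the right).
  doubled (with −9 where >9): 8 7 8 0 5 2 2 1 → sum 33
  kept as-is: 5 4 6 1 1 2 8 → sum 27
Total = 33 + 27 = 60.
Check digit = (10 − (60 mod 10)) mod 10 = 0.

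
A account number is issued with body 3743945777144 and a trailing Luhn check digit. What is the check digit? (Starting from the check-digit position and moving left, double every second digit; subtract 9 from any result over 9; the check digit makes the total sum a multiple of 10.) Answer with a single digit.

Partial digits right→left: 4 4 1 7 7 7 5 4 9 3 4 7 3
Double every second digit counting from the check-digit position (so the 1st, 3rd, 5th, ... of the partial from the right).
  doubled (with −9 where >9): 8 2 5 1 9 8 6 → sum 39
  kept as-is: 4 7 7 4 3 7 → sum 32
Total = 39 + 32 = 71.
Check digit = (10 − (71 mod 10)) mod 10 = 9.

9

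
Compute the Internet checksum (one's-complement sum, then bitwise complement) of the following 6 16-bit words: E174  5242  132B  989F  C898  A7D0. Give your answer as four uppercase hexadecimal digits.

B014

One's-complement addition (fold any carry out of bit 15 back into bit 0):
  0xE174 + 0x5242 = 0x133B6 → wrap carry → 0x33B7
  0x33B7 + 0x132B = 0x046E2
  0x46E2 + 0x989F = 0x0DF81
  0xDF81 + 0xC898 = 0x1A819 → wrap carry → 0xA81A
  0xA81A + 0xA7D0 = 0x14FEA → wrap carry → 0x4FEB
One's-complement sum = 0x4FEB.
Checksum = ~0x4FEB & 0xFFFF = 0xB014.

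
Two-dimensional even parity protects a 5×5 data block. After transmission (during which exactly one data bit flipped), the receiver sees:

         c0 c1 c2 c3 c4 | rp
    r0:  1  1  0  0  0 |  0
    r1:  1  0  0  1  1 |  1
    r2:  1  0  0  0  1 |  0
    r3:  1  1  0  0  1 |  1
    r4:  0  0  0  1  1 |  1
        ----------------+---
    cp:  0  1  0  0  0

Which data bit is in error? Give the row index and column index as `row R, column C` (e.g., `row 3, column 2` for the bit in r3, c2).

row 4, column 1

Recompute each row's even parity and compare to rp:
  r0: data parity 0, sent rp 0 → ok
  r1: data parity 1, sent rp 1 → ok
  r2: data parity 0, sent rp 0 → ok
  r3: data parity 1, sent rp 1 → ok
  r4: data parity 0, sent rp 1 → mismatch
Recompute each column's even parity and compare to cp:
  c0: data parity 0, sent cp 0 → ok
  c1: data parity 0, sent cp 1 → mismatch
  c2: data parity 0, sent cp 0 → ok
  c3: data parity 0, sent cp 0 → ok
  c4: data parity 0, sent cp 0 → ok
Exactly one row (r4) and one column (c1) fail → the flipped bit is at their intersection.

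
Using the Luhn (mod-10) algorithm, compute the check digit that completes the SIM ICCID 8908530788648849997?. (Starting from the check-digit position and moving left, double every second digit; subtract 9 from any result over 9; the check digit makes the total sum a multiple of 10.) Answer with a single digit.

Partial digits right→left: 7 9 9 9 4 8 8 4 6 8 8 7 0 3 5 8 0 9 8
Double every second digit counting from the check-digit position (so the 1st, 3rd, 5th, ... of the partial from the right).
  doubled (with −9 where >9): 5 9 8 7 3 7 0 1 0 7 → sum 47
  kept as-is: 9 9 8 4 8 7 3 8 9 → sum 65
Total = 47 + 65 = 112.
Check digit = (10 − (112 mod 10)) mod 10 = 8.

8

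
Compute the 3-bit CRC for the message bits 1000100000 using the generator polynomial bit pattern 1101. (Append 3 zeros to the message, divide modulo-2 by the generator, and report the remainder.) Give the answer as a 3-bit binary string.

001

Append 3 zeros: 1000100000000. Divide by 1101 (XOR where the leading bit is 1):
  pos 0: 1000 XOR 1101 = 0101
  pos 1: 1011 XOR 1101 = 0110
  pos 2: 1100 XOR 1101 = 0001
  pos 5: 1000 XOR 1101 = 0101
  pos 6: 1010 XOR 1101 = 0111
  pos 7: 1110 XOR 1101 = 0011
  pos 9: 1100 XOR 1101 = 0001
Remainder (last 3 bits) = 001. This is the CRC / FCS.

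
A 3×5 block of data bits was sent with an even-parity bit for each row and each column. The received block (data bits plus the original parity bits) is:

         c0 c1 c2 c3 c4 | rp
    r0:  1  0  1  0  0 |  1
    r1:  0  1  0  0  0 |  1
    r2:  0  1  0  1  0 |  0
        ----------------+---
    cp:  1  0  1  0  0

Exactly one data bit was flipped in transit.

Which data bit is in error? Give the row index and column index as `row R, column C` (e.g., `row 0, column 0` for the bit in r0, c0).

row 0, column 3

Recompute each row's even parity and compare to rp:
  r0: data parity 0, sent rp 1 → mismatch
  r1: data parity 1, sent rp 1 → ok
  r2: data parity 0, sent rp 0 → ok
Recompute each column's even parity and compare to cp:
  c0: data parity 1, sent cp 1 → ok
  c1: data parity 0, sent cp 0 → ok
  c2: data parity 1, sent cp 1 → ok
  c3: data parity 1, sent cp 0 → mismatch
  c4: data parity 0, sent cp 0 → ok
Exactly one row (r0) and one column (c3) fail → the flipped bit is at their intersection.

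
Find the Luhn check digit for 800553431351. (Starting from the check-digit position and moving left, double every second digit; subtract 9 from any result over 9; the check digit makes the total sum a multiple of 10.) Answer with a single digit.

6

Partial digits right→left: 1 5 3 1 3 4 3 5 5 0 0 8
Double every second digit counting from the check-digit position (so the 1st, 3rd, 5th, ... of the partial from the right).
  doubled (with −9 where >9): 2 6 6 6 1 0 → sum 21
  kept as-is: 5 1 4 5 0 8 → sum 23
Total = 21 + 23 = 44.
Check digit = (10 − (44 mod 10)) mod 10 = 6.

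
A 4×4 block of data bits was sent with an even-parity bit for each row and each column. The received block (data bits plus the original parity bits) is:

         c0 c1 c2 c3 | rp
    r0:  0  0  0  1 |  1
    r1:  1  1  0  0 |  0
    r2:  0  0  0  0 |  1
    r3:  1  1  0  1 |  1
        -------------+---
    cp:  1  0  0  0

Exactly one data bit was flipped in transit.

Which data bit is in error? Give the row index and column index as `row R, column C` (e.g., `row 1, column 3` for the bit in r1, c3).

Recompute each row's even parity and compare to rp:
  r0: data parity 1, sent rp 1 → ok
  r1: data parity 0, sent rp 0 → ok
  r2: data parity 0, sent rp 1 → mismatch
  r3: data parity 1, sent rp 1 → ok
Recompute each column's even parity and compare to cp:
  c0: data parity 0, sent cp 1 → mismatch
  c1: data parity 0, sent cp 0 → ok
  c2: data parity 0, sent cp 0 → ok
  c3: data parity 0, sent cp 0 → ok
Exactly one row (r2) and one column (c0) fail → the flipped bit is at their intersection.

row 2, column 0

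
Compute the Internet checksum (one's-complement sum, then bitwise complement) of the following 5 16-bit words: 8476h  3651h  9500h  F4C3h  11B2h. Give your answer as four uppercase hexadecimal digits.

A9C1

One's-complement addition (fold any carry out of bit 15 back into bit 0):
  0x8476 + 0x3651 = 0x0BAC7
  0xBAC7 + 0x9500 = 0x14FC7 → wrap carry → 0x4FC8
  0x4FC8 + 0xF4C3 = 0x1448B → wrap carry → 0x448C
  0x448C + 0x11B2 = 0x0563E
One's-complement sum = 0x563E.
Checksum = ~0x563E & 0xFFFF = 0xA9C1.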